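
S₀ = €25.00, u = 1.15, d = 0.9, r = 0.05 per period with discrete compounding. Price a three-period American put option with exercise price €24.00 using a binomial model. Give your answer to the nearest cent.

€0.66

Risk-neutral probability p = (1 + 0.05 − 0.9)/(1.15 − 0.9) = 0.1500/0.2500 = 0.6000
Terminal stock prices: S_uuu = 38.02, S_uud = 29.76, S_udd = 23.29, S_ddd = 18.23
Terminal payoffs (K − S): max(-14.02, 0) = 0, max(-5.756, 0) = 0, max(0.7125, 0) = 0.7125, max(5.775, 0) = 5.775
Node uu (S = 33.06): continuation = 1/1.05·[0.6000·0.0000 + 0.4000·0.0000] = 0.0000; exercise value = 0.0000 ≤ continuation, so V_uu = 0.0000
Node ud (S = 25.87): continuation = 1/1.05·[0.6000·0.0000 + 0.4000·0.7125] = 0.2714; exercise value = 0.0000 ≤ continuation, so V_ud = 0.2714
Node dd (S = 20.25): continuation = 1/1.05·[0.6000·0.7125 + 0.4000·5.7750] = 2.6071; exercise value = 3.7500 > continuation, so V_dd = 3.7500 (exercise)
Node u (S = 28.75): continuation = 1/1.05·[0.6000·0.0000 + 0.4000·0.2714] = 0.1034; exercise value = 0.0000 ≤ continuation, so V_u = 0.1034
Node d (S = 22.5): continuation = 1/1.05·[0.6000·0.2714 + 0.4000·3.7500] = 1.5837; exercise value = 1.5000 ≤ continuation, so V_d = 1.5837
Node 0 (S = 25): continuation = 1/1.05·[0.6000·0.1034 + 0.4000·1.5837] = 0.6624; exercise value = 0.0000 ≤ continuation, so V_0 = 0.6624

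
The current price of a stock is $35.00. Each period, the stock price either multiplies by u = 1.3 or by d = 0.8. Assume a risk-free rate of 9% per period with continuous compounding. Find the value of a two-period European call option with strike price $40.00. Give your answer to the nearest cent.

Risk-neutral probability p = (e^0.09 − 0.8)/(1.3 − 0.8) = 0.2942/0.5000 = 0.5883
Terminal stock prices: S_uu = 59.15, S_ud = 36.4, S_dd = 22.4
Terminal payoffs (S − K): max(19.15, 0) = 19.15, max(-3.6, 0) = 0, max(-17.6, 0) = 0
Node u (S = 45.5): V_u = e^(−0.09)·[0.5883·19.1500 + 0.4117·0.0000] = 10.2971
Node d (S = 28): V_d = e^(−0.09)·[0.5883·0.0000 + 0.4117·0.0000] = 0.0000
Node 0 (S = 35): V_0 = e^(−0.09)·[0.5883·10.2971 + 0.4117·0.0000] = 5.5369

$5.54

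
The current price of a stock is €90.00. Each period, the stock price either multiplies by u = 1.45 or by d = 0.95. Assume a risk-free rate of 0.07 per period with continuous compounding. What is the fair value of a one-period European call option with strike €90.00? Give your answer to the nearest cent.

€9.25

Risk-neutral probability p = (e^0.07 − 0.95)/(1.45 − 0.95) = 0.1225/0.5000 = 0.2450
Terminal stock prices: S_u = 130.5, S_d = 85.5
Terminal payoffs (S − K): max(40.5, 0) = 40.5, max(-4.5, 0) = 0
Node 0 (S = 90): V_0 = e^(−0.07)·[0.2450·40.5000 + 0.7550·0.0000] = 9.2523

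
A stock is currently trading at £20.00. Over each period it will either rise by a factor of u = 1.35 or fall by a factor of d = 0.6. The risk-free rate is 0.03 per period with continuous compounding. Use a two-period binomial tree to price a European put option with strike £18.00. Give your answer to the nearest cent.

£2.68

Risk-neutral probability p = (e^0.03 − 0.6)/(1.35 − 0.6) = 0.4305/0.7500 = 0.5739
Terminal stock prices: S_uu = 36.45, S_ud = 16.2, S_dd = 7.2
Terminal payoffs (K − S): max(-18.45, 0) = 0, max(1.8, 0) = 1.8, max(10.8, 0) = 10.8
Node u (S = 27): V_u = e^(−0.03)·[0.5739·0.0000 + 0.4261·1.8000] = 0.7442
Node d (S = 12): V_d = e^(−0.03)·[0.5739·1.8000 + 0.4261·10.8000] = 5.4680
Node 0 (S = 20): V_0 = e^(−0.03)·[0.5739·0.7442 + 0.4261·5.4680] = 2.6754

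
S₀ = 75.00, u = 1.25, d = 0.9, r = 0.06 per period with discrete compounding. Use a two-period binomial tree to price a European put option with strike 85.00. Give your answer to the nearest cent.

Risk-neutral probability p = (1 + 0.06 − 0.9)/(1.25 − 0.9) = 0.1600/0.3500 = 0.4571
Terminal stock prices: S_uu = 117.2, S_ud = 84.38, S_dd = 60.75
Terminal payoffs (K − S): max(-32.19, 0) = 0, max(0.625, 0) = 0.625, max(24.25, 0) = 24.25
Node u (S = 93.75): V_u = 1/1.06·[0.4571·0.0000 + 0.5429·0.6250] = 0.3201
Node d (S = 67.5): V_d = 1/1.06·[0.4571·0.6250 + 0.5429·24.2500] = 12.6887
Node 0 (S = 75): V_0 = 1/1.06·[0.4571·0.3201 + 0.5429·12.6887] = 6.6363

6.64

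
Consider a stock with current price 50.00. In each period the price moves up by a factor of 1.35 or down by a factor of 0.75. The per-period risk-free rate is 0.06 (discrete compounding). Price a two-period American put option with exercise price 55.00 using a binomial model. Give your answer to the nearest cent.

Risk-neutral probability p = (1 + 0.06 − 0.75)/(1.35 − 0.75) = 0.3100/0.6000 = 0.5167
Terminal stock prices: S_uu = 91.13, S_ud = 50.62, S_dd = 28.12
Terminal payoffs (K − S): max(-36.13, 0) = 0, max(4.375, 0) = 4.375, max(26.88, 0) = 26.88
Node u (S = 67.5): continuation = 1/1.06·[0.5167·0.0000 + 0.4833·4.3750] = 1.9949; exercise value = 0.0000 ≤ continuation, so V_u = 1.9949
Node d (S = 37.5): continuation = 1/1.06·[0.5167·4.3750 + 0.4833·26.8750] = 14.3868; exercise value = 17.5000 > continuation, so V_d = 17.5000 (exercise)
Node 0 (S = 50): continuation = 1/1.06·[0.5167·1.9949 + 0.4833·17.5000] = 8.9519; exercise value = 5.0000 ≤ continuation, so V_0 = 8.9519

8.95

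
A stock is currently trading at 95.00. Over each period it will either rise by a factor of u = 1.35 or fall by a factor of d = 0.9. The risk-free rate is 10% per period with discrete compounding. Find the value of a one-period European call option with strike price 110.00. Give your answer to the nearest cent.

7.37

Risk-neutral probability p = (1 + 0.1 − 0.9)/(1.35 − 0.9) = 0.2000/0.4500 = 0.4444
Terminal stock prices: S_u = 128.2, S_d = 85.5
Terminal payoffs (S − K): max(18.25, 0) = 18.25, max(-24.5, 0) = 0
Node 0 (S = 95): V_0 = 1/1.1·[0.4444·18.2500 + 0.5556·0.0000] = 7.3737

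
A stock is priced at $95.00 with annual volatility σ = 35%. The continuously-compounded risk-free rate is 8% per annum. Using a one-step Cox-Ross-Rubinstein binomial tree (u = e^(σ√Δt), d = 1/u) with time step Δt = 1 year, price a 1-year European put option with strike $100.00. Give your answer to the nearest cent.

$14.34

CRR parameters: u = e^(σ√Δt) = e^(0.35·√1) = 1.4191, d = 1/u = 0.7047
Per-period rate: rΔt = 0.08·1 = 0.08, so R = e^0.08 = 1.0833
Risk-neutral probability p = (e^0.08 − 0.7047)/(1.4191 − 0.7047) = 0.3786/0.7144 = 0.5300
Terminal stock prices: S_u = 134.8, S_d = 66.95
Terminal payoffs (K − S): max(-34.81, 0) = 0, max(33.05, 0) = 33.05
Node 0 (S = 95): V_0 = e^(−0.08)·[0.5300·0.0000 + 0.4700·33.0546] = 14.3422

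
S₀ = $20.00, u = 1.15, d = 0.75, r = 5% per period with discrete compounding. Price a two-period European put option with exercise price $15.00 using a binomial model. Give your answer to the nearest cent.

Risk-neutral probability p = (1 + 0.05 − 0.75)/(1.15 − 0.75) = 0.3000/0.4000 = 0.7500
Terminal stock prices: S_uu = 26.45, S_ud = 17.25, S_dd = 11.25
Terminal payoffs (K − S): max(-11.45, 0) = 0, max(-2.25, 0) = 0, max(3.75, 0) = 3.75
Node u (S = 23): V_u = 1/1.05·[0.7500·0.0000 + 0.2500·0.0000] = 0.0000
Node d (S = 15): V_d = 1/1.05·[0.7500·0.0000 + 0.2500·3.7500] = 0.8929
Node 0 (S = 20): V_0 = 1/1.05·[0.7500·0.0000 + 0.2500·0.8929] = 0.2126

$0.21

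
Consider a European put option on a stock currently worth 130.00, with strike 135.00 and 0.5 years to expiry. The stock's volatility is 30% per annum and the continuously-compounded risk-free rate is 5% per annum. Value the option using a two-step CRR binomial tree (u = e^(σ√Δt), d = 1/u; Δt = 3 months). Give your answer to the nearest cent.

CRR parameters: u = e^(σ√Δt) = e^(0.3·√0.25) = 1.1618, d = 1/u = 0.8607
Per-period rate: rΔt = 0.05·0.25 = 0.0125, so R = e^0.0125 = 1.0126
Risk-neutral probability p = (e^0.0125 − 0.8607)/(1.1618 − 0.8607) = 0.1519/0.3011 = 0.5043
Terminal stock prices: S_uu = 175.5, S_ud = 130, S_dd = 96.31
Terminal payoffs (K − S): max(-40.48, 0) = 0, max(5, 0) = 5, max(38.69, 0) = 38.69
Node u (S = 151): V_u = e^(−0.0125)·[0.5043·0.0000 + 0.4957·5.0000] = 2.4475
Node d (S = 111.9): V_d = e^(−0.0125)·[0.5043·5.0000 + 0.4957·38.6936] = 21.4310
Node 0 (S = 130): V_0 = e^(−0.0125)·[0.5043·2.4475 + 0.4957·21.4310] = 11.7095

11.71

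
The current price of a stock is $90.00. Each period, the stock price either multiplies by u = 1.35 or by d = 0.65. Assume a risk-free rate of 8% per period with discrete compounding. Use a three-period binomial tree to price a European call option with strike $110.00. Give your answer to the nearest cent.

Risk-neutral probability p = (1 + 0.08 − 0.65)/(1.35 − 0.65) = 0.4300/0.7000 = 0.6143
Terminal stock prices: S_uuu = 221.4, S_uud = 106.6, S_udd = 51.33, S_ddd = 24.72
Terminal payoffs (S − K): max(111.4, 0) = 111.4, max(-3.384, 0) = 0, max(-58.67, 0) = 0, max(-85.28, 0) = 0
Node uu (S = 164): V_uu = 1/1.08·[0.6143·111.4338 + 0.3857·0.0000] = 63.3816
Node ud (S = 78.98): V_ud = 1/1.08·[0.6143·0.0000 + 0.3857·0.0000] = 0.0000
Node dd (S = 38.03): V_dd = 1/1.08·[0.6143·0.0000 + 0.3857·0.0000] = 0.0000
Node u (S = 121.5): V_u = 1/1.08·[0.6143·63.3816 + 0.3857·0.0000] = 36.0504
Node d (S = 58.5): V_d = 1/1.08·[0.6143·0.0000 + 0.3857·0.0000] = 0.0000
Node 0 (S = 90): V_0 = 1/1.08·[0.6143·36.0504 + 0.3857·0.0000] = 20.5049

$20.50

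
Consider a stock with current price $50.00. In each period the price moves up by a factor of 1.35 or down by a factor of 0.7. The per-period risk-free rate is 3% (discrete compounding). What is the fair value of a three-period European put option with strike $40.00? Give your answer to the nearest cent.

Risk-neutral probability p = (1 + 0.03 − 0.7)/(1.35 − 0.7) = 0.3300/0.6500 = 0.5077
Terminal stock prices: S_uuu = 123, S_uud = 63.79, S_udd = 33.07, S_ddd = 17.15
Terminal payoffs (K − S): max(-83.02, 0) = 0, max(-23.79, 0) = 0, max(6.925, 0) = 6.925, max(22.85, 0) = 22.85
Node uu (S = 91.13): V_uu = 1/1.03·[0.5077·0.0000 + 0.4923·0.0000] = 0.0000
Node ud (S = 47.25): V_ud = 1/1.03·[0.5077·0.0000 + 0.4923·6.9250] = 3.3099
Node dd (S = 24.5): V_dd = 1/1.03·[0.5077·6.9250 + 0.4923·22.8500] = 14.3350
Node u (S = 67.5): V_u = 1/1.03·[0.5077·0.0000 + 0.4923·3.3099] = 1.5820
Node d (S = 35): V_d = 1/1.03·[0.5077·3.3099 + 0.4923·14.3350] = 8.4831
Node 0 (S = 50): V_0 = 1/1.03·[0.5077·1.5820 + 0.4923·8.4831] = 4.8345

$4.83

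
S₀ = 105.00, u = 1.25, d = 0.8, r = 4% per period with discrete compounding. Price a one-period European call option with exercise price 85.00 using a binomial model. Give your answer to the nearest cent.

Risk-neutral probability p = (1 + 0.04 − 0.8)/(1.25 − 0.8) = 0.2400/0.4500 = 0.5333
Terminal stock prices: S_u = 131.2, S_d = 84
Terminal payoffs (S − K): max(46.25, 0) = 46.25, max(-1, 0) = 0
Node 0 (S = 105): V_0 = 1/1.04·[0.5333·46.2500 + 0.4667·0.0000] = 23.7179

23.72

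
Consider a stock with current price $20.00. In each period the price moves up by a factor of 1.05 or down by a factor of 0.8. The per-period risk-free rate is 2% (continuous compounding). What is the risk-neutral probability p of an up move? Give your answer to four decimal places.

Risk-neutral probability p = (e^0.02 − 0.8)/(1.05 − 0.8) = 0.2202/0.2500 = 0.8808

p = 0.8808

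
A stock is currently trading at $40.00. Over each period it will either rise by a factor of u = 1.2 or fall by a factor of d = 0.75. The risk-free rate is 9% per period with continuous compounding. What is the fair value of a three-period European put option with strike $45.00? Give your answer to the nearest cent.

Risk-neutral probability p = (e^0.09 − 0.75)/(1.2 − 0.75) = 0.3442/0.4500 = 0.7648
Terminal stock prices: S_uuu = 69.12, S_uud = 43.2, S_udd = 27, S_ddd = 16.88
Terminal payoffs (K − S): max(-24.12, 0) = 0, max(1.8, 0) = 1.8, max(18, 0) = 18, max(28.12, 0) = 28.12
Node uu (S = 57.6): V_uu = e^(−0.09)·[0.7648·0.0000 + 0.2352·1.8000] = 0.3869
Node ud (S = 36): V_ud = e^(−0.09)·[0.7648·1.8000 + 0.2352·18.0000] = 5.1269
Node dd (S = 22.5): V_dd = e^(−0.09)·[0.7648·18.0000 + 0.2352·28.1250] = 18.6269
Node u (S = 48): V_u = e^(−0.09)·[0.7648·0.3869 + 0.2352·5.1269] = 1.3723
Node d (S = 30): V_d = e^(−0.09)·[0.7648·5.1269 + 0.2352·18.6269] = 7.5872
Node 0 (S = 40): V_0 = e^(−0.09)·[0.7648·1.3723 + 0.2352·7.5872] = 2.5900

$2.59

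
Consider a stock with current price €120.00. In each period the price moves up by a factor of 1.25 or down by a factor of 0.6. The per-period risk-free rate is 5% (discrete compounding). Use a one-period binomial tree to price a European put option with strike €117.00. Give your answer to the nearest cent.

€13.19

Risk-neutral probability p = (1 + 0.05 − 0.6)/(1.25 − 0.6) = 0.4500/0.6500 = 0.6923
Terminal stock prices: S_u = 150, S_d = 72
Terminal payoffs (K − S): max(-33, 0) = 0, max(45, 0) = 45
Node 0 (S = 120): V_0 = 1/1.05·[0.6923·0.0000 + 0.3077·45.0000] = 13.1868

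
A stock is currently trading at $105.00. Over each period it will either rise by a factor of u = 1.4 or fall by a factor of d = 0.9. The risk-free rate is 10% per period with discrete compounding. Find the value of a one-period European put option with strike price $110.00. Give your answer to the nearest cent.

$8.45

Risk-neutral probability p = (1 + 0.1 − 0.9)/(1.4 − 0.9) = 0.2000/0.5000 = 0.4000
Terminal stock prices: S_u = 147, S_d = 94.5
Terminal payoffs (K − S): max(-37, 0) = 0, max(15.5, 0) = 15.5
Node 0 (S = 105): V_0 = 1/1.1·[0.4000·0.0000 + 0.6000·15.5000] = 8.4545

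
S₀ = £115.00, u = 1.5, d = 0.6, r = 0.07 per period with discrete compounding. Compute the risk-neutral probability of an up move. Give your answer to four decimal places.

p = 0.5222

Risk-neutral probability p = (1 + 0.07 − 0.6)/(1.5 − 0.6) = 0.4700/0.9000 = 0.5222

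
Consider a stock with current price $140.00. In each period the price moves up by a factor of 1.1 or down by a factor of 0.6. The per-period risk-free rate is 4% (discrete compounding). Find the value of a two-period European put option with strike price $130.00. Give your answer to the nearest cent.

$8.40

Risk-neutral probability p = (1 + 0.04 − 0.6)/(1.1 − 0.6) = 0.4400/0.5000 = 0.8800
Terminal stock prices: S_uu = 169.4, S_ud = 92.4, S_dd = 50.4
Terminal payoffs (K − S): max(-39.4, 0) = 0, max(37.6, 0) = 37.6, max(79.6, 0) = 79.6
Node u (S = 154): V_u = 1/1.04·[0.8800·0.0000 + 0.1200·37.6000] = 4.3385
Node d (S = 84): V_d = 1/1.04·[0.8800·37.6000 + 0.1200·79.6000] = 41.0000
Node 0 (S = 140): V_0 = 1/1.04·[0.8800·4.3385 + 0.1200·41.0000] = 8.4018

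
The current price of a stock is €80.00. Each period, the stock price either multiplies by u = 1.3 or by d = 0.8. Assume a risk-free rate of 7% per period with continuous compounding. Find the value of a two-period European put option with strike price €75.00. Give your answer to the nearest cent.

€4.28

Risk-neutral probability p = (e^0.07 − 0.8)/(1.3 − 0.8) = 0.2725/0.5000 = 0.5450
Terminal stock prices: S_uu = 135.2, S_ud = 83.2, S_dd = 51.2
Terminal payoffs (K − S): max(-60.2, 0) = 0, max(-8.2, 0) = 0, max(23.8, 0) = 23.8
Node u (S = 104): V_u = e^(−0.07)·[0.5450·0.0000 + 0.4550·0.0000] = 0.0000
Node d (S = 64): V_d = e^(−0.07)·[0.5450·0.0000 + 0.4550·23.8000] = 10.0965
Node 0 (S = 80): V_0 = e^(−0.07)·[0.5450·0.0000 + 0.4550·10.0965] = 4.2832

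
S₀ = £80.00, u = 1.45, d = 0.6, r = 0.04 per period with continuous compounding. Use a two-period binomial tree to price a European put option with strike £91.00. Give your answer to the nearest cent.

£23.17

Risk-neutral probability p = (e^0.04 − 0.6)/(1.45 − 0.6) = 0.4408/0.8500 = 0.5186
Terminal stock prices: S_uu = 168.2, S_ud = 69.6, S_dd = 28.8
Terminal payoffs (K − S): max(-77.2, 0) = 0, max(21.4, 0) = 21.4, max(62.2, 0) = 62.2
Node u (S = 116): V_u = e^(−0.04)·[0.5186·0.0000 + 0.4814·21.4000] = 9.8980
Node d (S = 48): V_d = e^(−0.04)·[0.5186·21.4000 + 0.4814·62.2000] = 39.4318
Node 0 (S = 80): V_0 = e^(−0.04)·[0.5186·9.8980 + 0.4814·39.4318] = 23.1700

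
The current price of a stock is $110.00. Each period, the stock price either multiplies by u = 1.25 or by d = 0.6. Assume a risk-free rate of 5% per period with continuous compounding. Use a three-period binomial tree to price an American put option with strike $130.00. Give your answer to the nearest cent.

Risk-neutral probability p = (e^0.05 − 0.6)/(1.25 − 0.6) = 0.4513/0.6500 = 0.6943
Terminal stock prices: S_uuu = 214.8, S_uud = 103.1, S_udd = 49.5, S_ddd = 23.76
Terminal payoffs (K − S): max(-84.84, 0) = 0, max(26.88, 0) = 26.88, max(80.5, 0) = 80.5, max(106.2, 0) = 106.2
Node uu (S = 171.9): continuation = e^(−0.05)·[0.6943·0.0000 + 0.3057·26.8750] = 7.8159; exercise value = 0.0000 ≤ continuation, so V_uu = 7.8159
Node ud (S = 82.5): continuation = e^(−0.05)·[0.6943·26.8750 + 0.3057·80.5000] = 41.1598; exercise value = 47.5000 > continuation, so V_ud = 47.5000 (exercise)
Node dd (S = 39.6): continuation = e^(−0.05)·[0.6943·80.5000 + 0.3057·106.2400] = 84.0598; exercise value = 90.4000 > continuation, so V_dd = 90.4000 (exercise)
Node u (S = 137.5): continuation = e^(−0.05)·[0.6943·7.8159 + 0.3057·47.5000] = 18.9759; exercise value = 0.0000 ≤ continuation, so V_u = 18.9759
Node d (S = 66): continuation = e^(−0.05)·[0.6943·47.5000 + 0.3057·90.4000] = 57.6598; exercise value = 64.0000 > continuation, so V_d = 64.0000 (exercise)
Node 0 (S = 110): continuation = e^(−0.05)·[0.6943·18.9759 + 0.3057·64.0000] = 31.1446; exercise value = 20.0000 ≤ continuation, so V_0 = 31.1446

$31.14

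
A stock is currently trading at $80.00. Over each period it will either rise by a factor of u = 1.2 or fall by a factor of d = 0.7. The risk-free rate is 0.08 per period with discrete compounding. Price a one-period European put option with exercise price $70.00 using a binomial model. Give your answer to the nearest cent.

Risk-neutral probability p = (1 + 0.08 − 0.7)/(1.2 − 0.7) = 0.3800/0.5000 = 0.7600
Terminal stock prices: S_u = 96, S_d = 56
Terminal payoffs (K − S): max(-26, 0) = 0, max(14, 0) = 14
Node 0 (S = 80): V_0 = 1/1.08·[0.7600·0.0000 + 0.2400·14.0000] = 3.1111

$3.11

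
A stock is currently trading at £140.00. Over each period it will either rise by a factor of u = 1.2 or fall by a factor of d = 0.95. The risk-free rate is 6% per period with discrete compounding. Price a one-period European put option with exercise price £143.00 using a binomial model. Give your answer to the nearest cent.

Risk-neutral probability p = (1 + 0.06 − 0.95)/(1.2 − 0.95) = 0.1100/0.2500 = 0.4400
Terminal stock prices: S_u = 168, S_d = 133
Terminal payoffs (K − S): max(-25, 0) = 0, max(10, 0) = 10
Node 0 (S = 140): V_0 = 1/1.06·[0.4400·0.0000 + 0.5600·10.0000] = 5.2830

£5.28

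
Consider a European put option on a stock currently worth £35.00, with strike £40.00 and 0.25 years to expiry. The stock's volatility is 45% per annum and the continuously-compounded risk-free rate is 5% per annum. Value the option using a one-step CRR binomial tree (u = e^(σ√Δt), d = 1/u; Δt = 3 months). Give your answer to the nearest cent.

£6.29

CRR parameters: u = e^(σ√Δt) = e^(0.45·√0.25) = 1.2523, d = 1/u = 0.7985
Per-period rate: rΔt = 0.05·0.25 = 0.0125, so R = e^0.0125 = 1.0126
Risk-neutral probability p = (e^0.0125 − 0.7985)/(1.2523 − 0.7985) = 0.2141/0.4538 = 0.4717
Terminal stock prices: S_u = 43.83, S_d = 27.95
Terminal payoffs (K − S): max(-3.831, 0) = 0, max(12.05, 0) = 12.05
Node 0 (S = 35): V_0 = e^(−0.0125)·[0.4717·0.0000 + 0.5283·12.0519] = 6.2879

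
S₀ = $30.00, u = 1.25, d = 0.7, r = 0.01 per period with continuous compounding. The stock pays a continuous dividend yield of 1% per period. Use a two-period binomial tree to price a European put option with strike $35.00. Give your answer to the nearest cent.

$8.36

Per-period risk-free factor R = e^0.01 = 1.0101; dividend-adjusted growth = e^(0.01−0.01) = 1.0000.
Risk-neutral probability p = (1.0000 − 0.7)/(1.25 − 0.7) = 0.3000/0.5500 = 0.5455
Terminal stock prices: S_uu = 46.88, S_ud = 26.25, S_dd = 14.7
Terminal payoffs (K − S): max(-11.88, 0) = 0, max(8.75, 0) = 8.75, max(20.3, 0) = 20.3
Node u (S = 37.5): V_u = e^(−0.01)·[0.5455·0.0000 + 0.4545·8.7500] = 3.9377
Node d (S = 21): V_d = e^(−0.01)·[0.5455·8.7500 + 0.4545·20.3000] = 13.8607
Node 0 (S = 30): V_0 = e^(−0.01)·[0.5455·3.9377 + 0.4545·13.8607] = 8.3641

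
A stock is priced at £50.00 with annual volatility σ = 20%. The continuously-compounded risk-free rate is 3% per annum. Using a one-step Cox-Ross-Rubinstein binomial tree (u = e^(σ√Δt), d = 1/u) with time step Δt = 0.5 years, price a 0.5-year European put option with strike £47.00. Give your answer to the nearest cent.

£1.71

CRR parameters: u = e^(σ√Δt) = e^(0.2·√0.5) = 1.1519, d = 1/u = 0.8681
Per-period rate: rΔt = 0.03·0.5 = 0.015, so R = e^0.015 = 1.0151
Risk-neutral probability p = (e^0.015 − 0.8681)/(1.1519 − 0.8681) = 0.1470/0.2838 = 0.5180
Terminal stock prices: S_u = 57.6, S_d = 43.41
Terminal payoffs (K − S): max(-10.6, 0) = 0, max(3.594, 0) = 3.594
Node 0 (S = 50): V_0 = e^(−0.015)·[0.5180·0.0000 + 0.4820·3.5938] = 1.7066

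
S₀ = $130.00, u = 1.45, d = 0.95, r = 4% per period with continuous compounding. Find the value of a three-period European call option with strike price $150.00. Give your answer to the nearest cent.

$15.70

Risk-neutral probability p = (e^0.04 − 0.95)/(1.45 − 0.95) = 0.0908/0.5000 = 0.1816
Terminal stock prices: S_uuu = 396.3, S_uud = 259.7, S_udd = 170.1, S_ddd = 111.5
Terminal payoffs (S − K): max(246.3, 0) = 246.3, max(109.7, 0) = 109.7, max(20.12, 0) = 20.12, max(-38.54, 0) = 0
Node uu (S = 273.3): V_uu = e^(−0.04)·[0.1816·246.3212 + 0.8184·109.6587] = 129.2066
Node ud (S = 179.1): V_ud = e^(−0.04)·[0.1816·109.6587 + 0.8184·20.1213] = 34.9566
Node dd (S = 117.3): V_dd = e^(−0.04)·[0.1816·20.1213 + 0.8184·0.0000] = 3.5112
Node u (S = 188.5): V_u = e^(−0.04)·[0.1816·129.2066 + 0.8184·34.9566] = 50.0325
Node d (S = 123.5): V_d = e^(−0.04)·[0.1816·34.9566 + 0.8184·3.5112] = 8.8607
Node 0 (S = 130): V_0 = e^(−0.04)·[0.1816·50.0325 + 0.8184·8.8607] = 15.6978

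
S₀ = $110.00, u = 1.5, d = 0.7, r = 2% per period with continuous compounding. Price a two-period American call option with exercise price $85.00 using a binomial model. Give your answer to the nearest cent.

$39.08

Risk-neutral probability p = (e^0.02 − 0.7)/(1.5 − 0.7) = 0.3202/0.8000 = 0.4003
Terminal stock prices: S_uu = 247.5, S_ud = 115.5, S_dd = 53.9
Terminal payoffs (S − K): max(162.5, 0) = 162.5, max(30.5, 0) = 30.5, max(-31.1, 0) = 0
Node u (S = 165): continuation = e^(−0.02)·[0.4003·162.5000 + 0.5997·30.5000] = 81.6831; exercise value = 80.0000 ≤ continuation, so V_u = 81.6831
Node d (S = 77): continuation = e^(−0.02)·[0.4003·30.5000 + 0.5997·0.0000] = 11.9659; exercise value = 0.0000 ≤ continuation, so V_d = 11.9659
Node 0 (S = 110): continuation = e^(−0.02)·[0.4003·81.6831 + 0.5997·11.9659] = 39.0809; exercise value = 25.0000 ≤ continuation, so V_0 = 39.0809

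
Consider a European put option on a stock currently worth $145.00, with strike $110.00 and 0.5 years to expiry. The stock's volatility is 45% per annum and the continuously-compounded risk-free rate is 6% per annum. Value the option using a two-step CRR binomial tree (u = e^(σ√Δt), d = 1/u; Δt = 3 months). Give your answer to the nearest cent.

CRR parameters: u = e^(σ√Δt) = e^(0.45·√0.25) = 1.2523, d = 1/u = 0.7985
Per-period rate: rΔt = 0.06·0.25 = 0.015, so R = e^0.015 = 1.0151
Risk-neutral probability p = (e^0.015 − 0.7985)/(1.2523 − 0.7985) = 0.2166/0.4538 = 0.4773
Terminal stock prices: S_uu = 227.4, S_ud = 145, S_dd = 92.46
Terminal payoffs (K − S): max(-117.4, 0) = 0, max(-35, 0) = 0, max(17.54, 0) = 17.54
Node u (S = 181.6): V_u = e^(−0.015)·[0.4773·0.0000 + 0.5227·0.0000] = 0.0000
Node d (S = 115.8): V_d = e^(−0.015)·[0.4773·0.0000 + 0.5227·17.5439] = 9.0339
Node 0 (S = 145): V_0 = e^(−0.015)·[0.4773·0.0000 + 0.5227·9.0339] = 4.6518

$4.65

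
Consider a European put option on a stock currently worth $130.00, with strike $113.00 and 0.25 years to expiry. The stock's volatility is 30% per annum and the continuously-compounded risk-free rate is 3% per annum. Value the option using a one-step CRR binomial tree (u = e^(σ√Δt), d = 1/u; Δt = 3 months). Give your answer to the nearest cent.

$0.56

CRR parameters: u = e^(σ√Δt) = e^(0.3·√0.25) = 1.1618, d = 1/u = 0.8607
Per-period rate: rΔt = 0.03·0.25 = 0.0075, so R = e^0.0075 = 1.0075
Risk-neutral probability p = (e^0.0075 − 0.8607)/(1.1618 − 0.8607) = 0.1468/0.3011 = 0.4876
Terminal stock prices: S_u = 151, S_d = 111.9
Terminal payoffs (K − S): max(-38.04, 0) = 0, max(1.108, 0) = 1.108
Node 0 (S = 130): V_0 = e^(−0.0075)·[0.4876·0.0000 + 0.5124·1.1080] = 0.5635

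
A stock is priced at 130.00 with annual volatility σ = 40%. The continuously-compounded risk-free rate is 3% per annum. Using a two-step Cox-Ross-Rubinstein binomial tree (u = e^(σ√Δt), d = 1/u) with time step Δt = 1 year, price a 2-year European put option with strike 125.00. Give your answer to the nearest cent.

CRR parameters: u = e^(σ√Δt) = e^(0.4·√1) = 1.4918, d = 1/u = 0.6703
Per-period rate: rΔt = 0.03·1 = 0.03, so R = e^0.03 = 1.0305
Risk-neutral probability p = (e^0.03 − 0.6703)/(1.4918 − 0.6703) = 0.3601/0.8215 = 0.4384
Terminal stock prices: S_uu = 289.3, S_ud = 130, S_dd = 58.41
Terminal payoffs (K − S): max(-164.3, 0) = 0, max(-5, 0) = 0, max(66.59, 0) = 66.59
Node u (S = 193.9): V_u = e^(−0.03)·[0.4384·0.0000 + 0.5616·0.0000] = 0.0000
Node d (S = 87.14): V_d = e^(−0.03)·[0.4384·0.0000 + 0.5616·66.5872] = 36.2912
Node 0 (S = 130): V_0 = e^(−0.03)·[0.4384·0.0000 + 0.5616·36.2912] = 19.7794

19.78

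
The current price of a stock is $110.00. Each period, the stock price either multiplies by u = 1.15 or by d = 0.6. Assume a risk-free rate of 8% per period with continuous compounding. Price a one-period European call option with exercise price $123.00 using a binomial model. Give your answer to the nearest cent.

Risk-neutral probability p = (e^0.08 − 0.6)/(1.15 − 0.6) = 0.4833/0.5500 = 0.8787
Terminal stock prices: S_u = 126.5, S_d = 66
Terminal payoffs (S − K): max(3.5, 0) = 3.5, max(-57, 0) = 0
Node 0 (S = 110): V_0 = e^(−0.08)·[0.8787·3.5000 + 0.1213·0.0000] = 2.8390

$2.84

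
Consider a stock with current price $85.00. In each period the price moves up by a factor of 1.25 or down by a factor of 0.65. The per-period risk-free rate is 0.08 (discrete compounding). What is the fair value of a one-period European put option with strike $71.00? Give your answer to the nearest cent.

Risk-neutral probability p = (1 + 0.08 − 0.65)/(1.25 − 0.65) = 0.4300/0.6000 = 0.7167
Terminal stock prices: S_u = 106.2, S_d = 55.25
Terminal payoffs (K − S): max(-35.25, 0) = 0, max(15.75, 0) = 15.75
Node 0 (S = 85): V_0 = 1/1.08·[0.7167·0.0000 + 0.2833·15.7500] = 4.1319

$4.13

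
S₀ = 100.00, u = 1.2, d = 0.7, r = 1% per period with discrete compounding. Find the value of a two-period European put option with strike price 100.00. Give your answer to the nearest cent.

14.61

Risk-neutral probability p = (1 + 0.01 − 0.7)/(1.2 − 0.7) = 0.3100/0.5000 = 0.6200
Terminal stock prices: S_uu = 144, S_ud = 84, S_dd = 49
Terminal payoffs (K − S): max(-44, 0) = 0, max(16, 0) = 16, max(51, 0) = 51
Node u (S = 120): V_u = 1/1.01·[0.6200·0.0000 + 0.3800·16.0000] = 6.0198
Node d (S = 70): V_d = 1/1.01·[0.6200·16.0000 + 0.3800·51.0000] = 29.0099
Node 0 (S = 100): V_0 = 1/1.01·[0.6200·6.0198 + 0.3800·29.0099] = 14.6099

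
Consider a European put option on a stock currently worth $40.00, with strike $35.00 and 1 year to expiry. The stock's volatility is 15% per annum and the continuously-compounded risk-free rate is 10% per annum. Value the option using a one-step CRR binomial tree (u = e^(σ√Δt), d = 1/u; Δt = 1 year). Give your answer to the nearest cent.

$0.10

CRR parameters: u = e^(σ√Δt) = e^(0.15·√1) = 1.1618, d = 1/u = 0.8607
Per-period rate: rΔt = 0.1·1 = 0.1, so R = e^0.1 = 1.1052
Risk-neutral probability p = (e^0.1 − 0.8607)/(1.1618 − 0.8607) = 0.2445/0.3011 = 0.8118
Terminal stock prices: S_u = 46.47, S_d = 34.43
Terminal payoffs (K − S): max(-11.47, 0) = 0, max(0.5717, 0) = 0.5717
Node 0 (S = 40): V_0 = e^(−0.1)·[0.8118·0.0000 + 0.1882·0.5717] = 0.0973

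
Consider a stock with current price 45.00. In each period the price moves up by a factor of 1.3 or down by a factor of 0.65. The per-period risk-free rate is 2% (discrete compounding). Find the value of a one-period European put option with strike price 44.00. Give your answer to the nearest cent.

6.23

Risk-neutral probability p = (1 + 0.02 − 0.65)/(1.3 − 0.65) = 0.3700/0.6500 = 0.5692
Terminal stock prices: S_u = 58.5, S_d = 29.25
Terminal payoffs (K − S): max(-14.5, 0) = 0, max(14.75, 0) = 14.75
Node 0 (S = 45): V_0 = 1/1.02·[0.5692·0.0000 + 0.4308·14.7500] = 6.2293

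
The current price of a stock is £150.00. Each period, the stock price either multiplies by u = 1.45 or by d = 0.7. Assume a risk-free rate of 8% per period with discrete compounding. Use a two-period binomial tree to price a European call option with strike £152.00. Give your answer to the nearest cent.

£36.06

Risk-neutral probability p = (1 + 0.08 − 0.7)/(1.45 − 0.7) = 0.3800/0.7500 = 0.5067
Terminal stock prices: S_uu = 315.4, S_ud = 152.2, S_dd = 73.5
Terminal payoffs (S − K): max(163.4, 0) = 163.4, max(0.25, 0) = 0.25, max(-78.5, 0) = 0
Node u (S = 217.5): V_u = 1/1.08·[0.5067·163.3750 + 0.4933·0.2500] = 76.7593
Node d (S = 105): V_d = 1/1.08·[0.5067·0.2500 + 0.4933·0.0000] = 0.1173
Node 0 (S = 150): V_0 = 1/1.08·[0.5067·76.7593 + 0.4933·0.1173] = 36.0641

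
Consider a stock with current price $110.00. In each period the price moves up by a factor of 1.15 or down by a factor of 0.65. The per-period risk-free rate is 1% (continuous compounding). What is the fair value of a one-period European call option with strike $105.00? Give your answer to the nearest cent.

$15.33

Risk-neutral probability p = (e^0.01 − 0.65)/(1.15 − 0.65) = 0.3601/0.5000 = 0.7201
Terminal stock prices: S_u = 126.5, S_d = 71.5
Terminal payoffs (S − K): max(21.5, 0) = 21.5, max(-33.5, 0) = 0
Node 0 (S = 110): V_0 = e^(−0.01)·[0.7201·21.5000 + 0.2799·0.0000] = 15.3281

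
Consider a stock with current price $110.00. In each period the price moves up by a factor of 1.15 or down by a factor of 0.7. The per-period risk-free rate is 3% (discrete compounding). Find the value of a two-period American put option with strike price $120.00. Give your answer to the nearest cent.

$16.93

Risk-neutral probability p = (1 + 0.03 − 0.7)/(1.15 − 0.7) = 0.3300/0.4500 = 0.7333
Terminal stock prices: S_uu = 145.5, S_ud = 88.55, S_dd = 53.9
Terminal payoffs (K − S): max(-25.47, 0) = 0, max(31.45, 0) = 31.45, max(66.1, 0) = 66.1
Node u (S = 126.5): continuation = 1/1.03·[0.7333·0.0000 + 0.2667·31.4500] = 8.1424; exercise value = 0.0000 ≤ continuation, so V_u = 8.1424
Node d (S = 77): continuation = 1/1.03·[0.7333·31.4500 + 0.2667·66.1000] = 39.5049; exercise value = 43.0000 > continuation, so V_d = 43.0000 (exercise)
Node 0 (S = 110): continuation = 1/1.03·[0.7333·8.1424 + 0.2667·43.0000] = 16.9299; exercise value = 10.0000 ≤ continuation, so V_0 = 16.9299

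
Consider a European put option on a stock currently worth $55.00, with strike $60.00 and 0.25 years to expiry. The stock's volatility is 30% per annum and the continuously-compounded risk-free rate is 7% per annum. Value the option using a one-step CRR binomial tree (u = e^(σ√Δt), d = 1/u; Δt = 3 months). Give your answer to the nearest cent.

$5.96

CRR parameters: u = e^(σ√Δt) = e^(0.3·√0.25) = 1.1618, d = 1/u = 0.8607
Per-period rate: rΔt = 0.07·0.25 = 0.0175, so R = e^0.0175 = 1.0177
Risk-neutral probability p = (e^0.0175 − 0.8607)/(1.1618 − 0.8607) = 0.1569/0.3011 = 0.5212
Terminal stock prices: S_u = 63.9, S_d = 47.34
Terminal payoffs (K − S): max(-3.901, 0) = 0, max(12.66, 0) = 12.66
Node 0 (S = 55): V_0 = e^(−0.0175)·[0.5212·0.0000 + 0.4788·12.6611] = 5.9570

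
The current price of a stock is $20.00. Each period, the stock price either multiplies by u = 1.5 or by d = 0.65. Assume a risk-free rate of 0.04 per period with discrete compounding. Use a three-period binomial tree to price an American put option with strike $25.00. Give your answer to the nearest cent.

Risk-neutral probability p = (1 + 0.04 − 0.65)/(1.5 − 0.65) = 0.3900/0.8500 = 0.4588
Terminal stock prices: S_uuu = 67.5, S_uud = 29.25, S_udd = 12.68, S_ddd = 5.492
Terminal payoffs (K − S): max(-42.5, 0) = 0, max(-4.25, 0) = 0, max(12.32, 0) = 12.32, max(19.51, 0) = 19.51
Node uu (S = 45): continuation = 1/1.04·[0.4588·0.0000 + 0.5412·0.0000] = 0.0000; exercise value = 0.0000 ≤ continuation, so V_uu = 0.0000
Node ud (S = 19.5): continuation = 1/1.04·[0.4588·0.0000 + 0.5412·12.3250] = 6.4135; exercise value = 5.5000 ≤ continuation, so V_ud = 6.4135
Node dd (S = 8.45): continuation = 1/1.04·[0.4588·12.3250 + 0.5412·19.5075] = 15.5885; exercise value = 16.5500 > continuation, so V_dd = 16.5500 (exercise)
Node u (S = 30): continuation = 1/1.04·[0.4588·0.0000 + 0.5412·6.4135] = 3.3373; exercise value = 0.0000 ≤ continuation, so V_u = 3.3373
Node d (S = 13): continuation = 1/1.04·[0.4588·6.4135 + 0.5412·16.5500] = 11.4415; exercise value = 12.0000 > continuation, so V_d = 12.0000 (exercise)
Node 0 (S = 20): continuation = 1/1.04·[0.4588·3.3373 + 0.5412·12.0000] = 7.7167; exercise value = 5.0000 ≤ continuation, so V_0 = 7.7167

$7.72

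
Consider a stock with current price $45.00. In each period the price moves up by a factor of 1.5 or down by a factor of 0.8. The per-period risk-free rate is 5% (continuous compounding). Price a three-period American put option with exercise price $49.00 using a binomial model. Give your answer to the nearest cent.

$8.98

Risk-neutral probability p = (e^0.05 − 0.8)/(1.5 − 0.8) = 0.2513/0.7000 = 0.3590
Terminal stock prices: S_uuu = 151.9, S_uud = 81, S_udd = 43.2, S_ddd = 23.04
Terminal payoffs (K − S): max(-102.9, 0) = 0, max(-32, 0) = 0, max(5.8, 0) = 5.8, max(25.96, 0) = 25.96
Node uu (S = 101.2): continuation = e^(−0.05)·[0.3590·0.0000 + 0.6410·0.0000] = 0.0000; exercise value = 0.0000 ≤ continuation, so V_uu = 0.0000
Node ud (S = 54): continuation = e^(−0.05)·[0.3590·0.0000 + 0.6410·5.8000] = 3.5367; exercise value = 0.0000 ≤ continuation, so V_ud = 3.5367
Node dd (S = 28.8): continuation = e^(−0.05)·[0.3590·5.8000 + 0.6410·25.9600] = 17.8102; exercise value = 20.2000 > continuation, so V_dd = 20.2000 (exercise)
Node u (S = 67.5): continuation = e^(−0.05)·[0.3590·0.0000 + 0.6410·3.5367] = 2.1566; exercise value = 0.0000 ≤ continuation, so V_u = 2.1566
Node d (S = 36): continuation = e^(−0.05)·[0.3590·3.5367 + 0.6410·20.2000] = 13.5251; exercise value = 13.0000 ≤ continuation, so V_d = 13.5251
Node 0 (S = 45): continuation = e^(−0.05)·[0.3590·2.1566 + 0.6410·13.5251] = 8.9837; exercise value = 4.0000 ≤ continuation, so V_0 = 8.9837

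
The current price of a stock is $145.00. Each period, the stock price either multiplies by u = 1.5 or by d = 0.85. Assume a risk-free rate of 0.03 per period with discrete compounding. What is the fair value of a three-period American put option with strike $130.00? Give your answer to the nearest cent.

$14.17

Risk-neutral probability p = (1 + 0.03 − 0.85)/(1.5 − 0.85) = 0.1800/0.6500 = 0.2769
Terminal stock prices: S_uuu = 489.4, S_uud = 277.3, S_udd = 157.1, S_ddd = 89.05
Terminal payoffs (K − S): max(-359.4, 0) = 0, max(-147.3, 0) = 0, max(-27.14, 0) = 0, max(40.95, 0) = 40.95
Node uu (S = 326.2): continuation = 1/1.03·[0.2769·0.0000 + 0.7231·0.0000] = 0.0000; exercise value = 0.0000 ≤ continuation, so V_uu = 0.0000
Node ud (S = 184.9): continuation = 1/1.03·[0.2769·0.0000 + 0.7231·0.0000] = 0.0000; exercise value = 0.0000 ≤ continuation, so V_ud = 0.0000
Node dd (S = 104.8): continuation = 1/1.03·[0.2769·0.0000 + 0.7231·40.9519] = 28.7489; exercise value = 25.2375 ≤ continuation, so V_dd = 28.7489
Node u (S = 217.5): continuation = 1/1.03·[0.2769·0.0000 + 0.7231·0.0000] = 0.0000; exercise value = 0.0000 ≤ continuation, so V_u = 0.0000
Node d (S = 123.2): continuation = 1/1.03·[0.2769·0.0000 + 0.7231·28.7489] = 20.1822; exercise value = 6.7500 ≤ continuation, so V_d = 20.1822
Node 0 (S = 145): continuation = 1/1.03·[0.2769·0.0000 + 0.7231·20.1822] = 14.1682; exercise value = 0.0000 ≤ continuation, so V_0 = 14.1682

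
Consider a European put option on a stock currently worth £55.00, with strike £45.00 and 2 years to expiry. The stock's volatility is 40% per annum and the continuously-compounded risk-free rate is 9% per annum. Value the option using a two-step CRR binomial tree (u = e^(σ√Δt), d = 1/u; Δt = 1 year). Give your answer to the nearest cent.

CRR parameters: u = e^(σ√Δt) = e^(0.4·√1) = 1.4918, d = 1/u = 0.6703
Per-period rate: rΔt = 0.09·1 = 0.09, so R = e^0.09 = 1.0942
Risk-neutral probability p = (e^0.09 − 0.6703)/(1.4918 − 0.6703) = 0.4239/0.8215 = 0.5159
Terminal stock prices: S_uu = 122.4, S_ud = 55, S_dd = 24.71
Terminal payoffs (K − S): max(-77.4, 0) = 0, max(-10, 0) = 0, max(20.29, 0) = 20.29
Node u (S = 82.05): V_u = e^(−0.09)·[0.5159·0.0000 + 0.4841·0.0000] = 0.0000
Node d (S = 36.87): V_d = e^(−0.09)·[0.5159·0.0000 + 0.4841·20.2869] = 8.9747
Node 0 (S = 55): V_0 = e^(−0.09)·[0.5159·0.0000 + 0.4841·8.9747] = 3.9703

£3.97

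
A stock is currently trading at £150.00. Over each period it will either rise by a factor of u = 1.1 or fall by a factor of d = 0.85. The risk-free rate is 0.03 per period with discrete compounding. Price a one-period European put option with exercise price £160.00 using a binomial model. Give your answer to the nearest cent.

£8.83

Risk-neutral probability p = (1 + 0.03 − 0.85)/(1.1 − 0.85) = 0.1800/0.2500 = 0.7200
Terminal stock prices: S_u = 165, S_d = 127.5
Terminal payoffs (K − S): max(-5, 0) = 0, max(32.5, 0) = 32.5
Node 0 (S = 150): V_0 = 1/1.03·[0.7200·0.0000 + 0.2800·32.5000] = 8.8350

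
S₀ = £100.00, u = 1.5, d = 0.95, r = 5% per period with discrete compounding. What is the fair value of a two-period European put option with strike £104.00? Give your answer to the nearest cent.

£8.35

Risk-neutral probability p = (1 + 0.05 − 0.95)/(1.5 − 0.95) = 0.1000/0.5500 = 0.1818
Terminal stock prices: S_uu = 225, S_ud = 142.5, S_dd = 90.25
Terminal payoffs (K − S): max(-121, 0) = 0, max(-38.5, 0) = 0, max(13.75, 0) = 13.75
Node u (S = 150): V_u = 1/1.05·[0.1818·0.0000 + 0.8182·0.0000] = 0.0000
Node d (S = 95): V_d = 1/1.05·[0.1818·0.0000 + 0.8182·13.7500] = 10.7143
Node 0 (S = 100): V_0 = 1/1.05·[0.1818·0.0000 + 0.8182·10.7143] = 8.3488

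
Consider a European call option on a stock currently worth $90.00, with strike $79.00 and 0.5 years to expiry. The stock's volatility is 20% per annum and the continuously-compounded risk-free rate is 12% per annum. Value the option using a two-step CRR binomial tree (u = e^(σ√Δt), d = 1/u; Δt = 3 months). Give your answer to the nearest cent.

CRR parameters: u = e^(σ√Δt) = e^(0.2·√0.25) = 1.1052, d = 1/u = 0.9048
Per-period rate: rΔt = 0.12·0.25 = 0.03, so R = e^0.03 = 1.0305
Risk-neutral probability p = (e^0.03 − 0.9048)/(1.1052 − 0.9048) = 0.1256/0.2003 = 0.6270
Terminal stock prices: S_uu = 109.9, S_ud = 90, S_dd = 73.69
Terminal payoffs (S − K): max(30.93, 0) = 30.93, max(11, 0) = 11, max(-5.314, 0) = 0
Node u (S = 99.47): V_u = e^(−0.03)·[0.6270·30.9262 + 0.3730·11.0000] = 22.8002
Node d (S = 81.44): V_d = e^(−0.03)·[0.6270·11.0000 + 0.3730·0.0000] = 6.6936
Node 0 (S = 90): V_0 = e^(−0.03)·[0.6270·22.8002 + 0.3730·6.6936] = 16.2968

$16.30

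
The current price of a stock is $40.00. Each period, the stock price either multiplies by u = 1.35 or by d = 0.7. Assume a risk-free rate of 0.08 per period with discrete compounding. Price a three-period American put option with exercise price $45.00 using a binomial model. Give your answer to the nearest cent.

$8.04

Risk-neutral probability p = (1 + 0.08 − 0.7)/(1.35 − 0.7) = 0.3800/0.6500 = 0.5846
Terminal stock prices: S_uuu = 98.42, S_uud = 51.03, S_udd = 26.46, S_ddd = 13.72
Terminal payoffs (K − S): max(-53.42, 0) = 0, max(-6.03, 0) = 0, max(18.54, 0) = 18.54, max(31.28, 0) = 31.28
Node uu (S = 72.9): continuation = 1/1.08·[0.5846·0.0000 + 0.4154·0.0000] = 0.0000; exercise value = 0.0000 ≤ continuation, so V_uu = 0.0000
Node ud (S = 37.8): continuation = 1/1.08·[0.5846·0.0000 + 0.4154·18.5400] = 7.1308; exercise value = 7.2000 > continuation, so V_ud = 7.2000 (exercise)
Node dd (S = 19.6): continuation = 1/1.08·[0.5846·18.5400 + 0.4154·31.2800] = 22.0667; exercise value = 25.4000 > continuation, so V_dd = 25.4000 (exercise)
Node u (S = 54): continuation = 1/1.08·[0.5846·0.0000 + 0.4154·7.2000] = 2.7692; exercise value = 0.0000 ≤ continuation, so V_u = 2.7692
Node d (S = 28): continuation = 1/1.08·[0.5846·7.2000 + 0.4154·25.4000] = 13.6667; exercise value = 17.0000 > continuation, so V_d = 17.0000 (exercise)
Node 0 (S = 40): continuation = 1/1.08·[0.5846·2.7692 + 0.4154·17.0000] = 8.0375; exercise value = 5.0000 ≤ continuation, so V_0 = 8.0375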